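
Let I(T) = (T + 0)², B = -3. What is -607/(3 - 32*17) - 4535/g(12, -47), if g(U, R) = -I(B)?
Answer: 2458898/4869 ≈ 505.01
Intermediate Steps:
I(T) = T²
g(U, R) = -9 (g(U, R) = -1*(-3)² = -1*9 = -9)
-607/(3 - 32*17) - 4535/g(12, -47) = -607/(3 - 32*17) - 4535/(-9) = -607/(3 - 544) - 4535*(-⅑) = -607/(-541) + 4535/9 = -607*(-1/541) + 4535/9 = 607/541 + 4535/9 = 2458898/4869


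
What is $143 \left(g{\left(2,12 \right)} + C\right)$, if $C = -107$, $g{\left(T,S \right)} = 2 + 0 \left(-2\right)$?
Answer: $-15015$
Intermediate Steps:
$g{\left(T,S \right)} = 2$ ($g{\left(T,S \right)} = 2 + 0 = 2$)
$143 \left(g{\left(2,12 \right)} + C\right) = 143 \left(2 - 107\right) = 143 \left(-105\right) = -15015$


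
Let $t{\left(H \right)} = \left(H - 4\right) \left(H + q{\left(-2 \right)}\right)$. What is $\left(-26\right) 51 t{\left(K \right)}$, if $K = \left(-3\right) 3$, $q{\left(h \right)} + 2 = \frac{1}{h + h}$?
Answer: $- \frac{387855}{2} \approx -1.9393 \cdot 10^{5}$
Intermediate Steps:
$q{\left(h \right)} = -2 + \frac{1}{2 h}$ ($q{\left(h \right)} = -2 + \frac{1}{h + h} = -2 + \frac{1}{2 h}$)
$K = -9$
$t{\left(H \right)} = \left(-4 + H\right) \left(- \frac{9}{4} + H\right)$ ($t{\left(H \right)} = \left(H - 4\right) \left(H - \left(2 - \frac{1}{2 \left(-2\right)}\right)\right) = \left(-4 + H\right) \left(H + \left(-2 + \frac{1}{2} \left(- \frac{1}{2}\right)\right)\right) = \left(-4 + H\right) \left(H - \frac{9}{4}\right) = \left(-4 + H\right) \left(- \frac{9}{4} + H\right)$)
$\left(-26\right) 51 t{\left(K \right)} = \left(-26\right) 51 \left(9 + \left(-9\right)^{2} - - \frac{225}{4}\right) = - 1326 \left(9 + 81 + \frac{225}{4}\right) = \left(-1326\right) \frac{585}{4} = - \frac{387855}{2}$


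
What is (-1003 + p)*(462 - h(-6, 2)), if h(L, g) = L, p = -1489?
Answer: -1166256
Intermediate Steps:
(-1003 + p)*(462 - h(-6, 2)) = (-1003 - 1489)*(462 - 1*(-6)) = -2492*(462 + 6) = -2492*468 = -1166256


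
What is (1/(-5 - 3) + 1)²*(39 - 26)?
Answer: 637/64 ≈ 9.9531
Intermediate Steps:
(1/(-5 - 3) + 1)²*(39 - 26) = (1/(-8) + 1)²*13 = (-⅛ + 1)²*13 = (7/8)²*13 = (49/64)*13 = 637/64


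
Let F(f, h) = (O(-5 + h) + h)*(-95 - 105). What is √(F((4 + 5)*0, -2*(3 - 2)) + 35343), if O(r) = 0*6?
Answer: √35743 ≈ 189.06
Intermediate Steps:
O(r) = 0
F(f, h) = -200*h (F(f, h) = (0 + h)*(-95 - 105) = h*(-200) = -200*h)
√(F((4 + 5)*0, -2*(3 - 2)) + 35343) = √(-(-400)*(3 - 2) + 35343) = √(-(-400) + 35343) = √(-200*(-2) + 35343) = √(400 + 35343) = √35743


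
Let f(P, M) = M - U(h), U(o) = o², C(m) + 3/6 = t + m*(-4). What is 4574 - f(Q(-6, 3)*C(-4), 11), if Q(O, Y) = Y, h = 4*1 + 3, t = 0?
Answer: 4612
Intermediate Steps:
C(m) = -½ - 4*m (C(m) = -½ + (0 + m*(-4)) = -½ + (0 - 4*m) = -½ - 4*m)
h = 7 (h = 4 + 3 = 7)
f(P, M) = -49 + M (f(P, M) = M - 1*7² = M - 1*49 = M - 49 = -49 + M)
4574 - f(Q(-6, 3)*C(-4), 11) = 4574 - (-49 + 11) = 4574 - 1*(-38) = 4574 + 38 = 4612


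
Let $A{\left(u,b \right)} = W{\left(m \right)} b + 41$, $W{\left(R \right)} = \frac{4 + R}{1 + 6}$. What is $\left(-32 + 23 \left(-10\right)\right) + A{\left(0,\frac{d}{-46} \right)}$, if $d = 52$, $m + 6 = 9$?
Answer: $- \frac{5109}{23} \approx -222.13$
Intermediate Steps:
$m = 3$ ($m = -6 + 9 = 3$)
$W{\left(R \right)} = \frac{4}{7} + \frac{R}{7}$ ($W{\left(R \right)} = \frac{4 + R}{7} = \left(4 + R\right) \frac{1}{7} = \frac{4}{7} + \frac{R}{7}$)
$A{\left(u,b \right)} = 41 + b$ ($A{\left(u,b \right)} = \left(\frac{4}{7} + \frac{1}{7} \cdot 3\right) b + 41 = \left(\frac{4}{7} + \frac{3}{7}\right) b + 41 = 1 b + 41 = b + 41 = 41 + b$)
$\left(-32 + 23 \left(-10\right)\right) + A{\left(0,\frac{d}{-46} \right)} = \left(-32 + 23 \left(-10\right)\right) + \left(41 + \frac{52}{-46}\right) = \left(-32 - 230\right) + \left(41 + 52 \left(- \frac{1}{46}\right)\right) = -262 + \left(41 - \frac{26}{23}\right) = -262 + \frac{917}{23} = - \frac{5109}{23}$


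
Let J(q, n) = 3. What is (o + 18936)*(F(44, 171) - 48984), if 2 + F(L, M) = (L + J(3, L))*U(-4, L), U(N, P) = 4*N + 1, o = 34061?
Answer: -2633473927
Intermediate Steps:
U(N, P) = 1 + 4*N
F(L, M) = -47 - 15*L (F(L, M) = -2 + (L + 3)*(1 + 4*(-4)) = -2 + (3 + L)*(1 - 16) = -2 + (3 + L)*(-15) = -2 + (-45 - 15*L) = -47 - 15*L)
(o + 18936)*(F(44, 171) - 48984) = (34061 + 18936)*((-47 - 15*44) - 48984) = 52997*((-47 - 660) - 48984) = 52997*(-707 - 48984) = 52997*(-49691) = -2633473927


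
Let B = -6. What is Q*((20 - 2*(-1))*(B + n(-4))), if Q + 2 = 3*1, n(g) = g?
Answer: -220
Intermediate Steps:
Q = 1 (Q = -2 + 3*1 = -2 + 3 = 1)
Q*((20 - 2*(-1))*(B + n(-4))) = 1*((20 - 2*(-1))*(-6 - 4)) = 1*((20 + 2)*(-10)) = 1*(22*(-10)) = 1*(-220) = -220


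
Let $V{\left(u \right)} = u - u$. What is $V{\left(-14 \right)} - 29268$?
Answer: $-29268$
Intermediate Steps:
$V{\left(u \right)} = 0$
$V{\left(-14 \right)} - 29268 = 0 - 29268 = -29268$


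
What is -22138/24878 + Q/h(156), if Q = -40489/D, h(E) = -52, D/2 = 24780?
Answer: -4003214087/4579542240 ≈ -0.87415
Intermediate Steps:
D = 49560 (D = 2*24780 = 49560)
Q = -40489/49560 ≈ -0.81697
-22138/24878 + Q/h(156) = -22138/24878 - 40489/49560/(-52) = -22138*1/24878 - 40489/49560*(-1/52) = -11069/12439 + 40489/2577120 = -4003214087/4579542240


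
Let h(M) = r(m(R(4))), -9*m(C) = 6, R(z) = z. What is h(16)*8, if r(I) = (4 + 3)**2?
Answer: 392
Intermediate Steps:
m(C) = -2/3 (m(C) = -1/9*6 = -2/3)
r(I) = 49 (r(I) = 7**2 = 49)
h(M) = 49
h(16)*8 = 49*8 = 392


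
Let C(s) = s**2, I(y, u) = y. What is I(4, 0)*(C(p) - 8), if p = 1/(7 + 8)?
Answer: -7196/225 ≈ -31.982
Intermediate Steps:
p = 1/15 ≈ 0.066667
I(4, 0)*(C(p) - 8) = 4*((1/15)**2 - 8) = 4*(1/225 - 8) = 4*(-1799/225) = -7196/225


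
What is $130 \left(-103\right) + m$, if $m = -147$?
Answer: $-13537$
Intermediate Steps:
$130 \left(-103\right) + m = 130 \left(-103\right) - 147 = -13390 - 147 = -13537$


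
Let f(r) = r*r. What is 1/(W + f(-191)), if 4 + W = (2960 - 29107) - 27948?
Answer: -1/17618 ≈ -5.6760e-5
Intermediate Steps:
f(r) = r²
W = -54099 (W = -4 + ((2960 - 29107) - 27948) = -4 + (-26147 - 27948) = -4 - 54095 = -54099)
1/(W + f(-191)) = 1/(-54099 + (-191)²) = 1/(-54099 + 36481) = 1/(-17618) = -1/17618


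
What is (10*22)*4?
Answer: 880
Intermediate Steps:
(10*22)*4 = 220*4 = 880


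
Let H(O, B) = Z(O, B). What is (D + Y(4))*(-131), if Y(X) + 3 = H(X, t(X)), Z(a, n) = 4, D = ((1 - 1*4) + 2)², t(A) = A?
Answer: -262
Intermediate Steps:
D = 1 (D = ((1 - 4) + 2)² = (-3 + 2)² = (-1)² = 1)
H(O, B) = 4
Y(X) = 1 (Y(X) = -3 + 4 = 1)
(D + Y(4))*(-131) = (1 + 1)*(-131) = 2*(-131) = -262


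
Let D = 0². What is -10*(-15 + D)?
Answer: 150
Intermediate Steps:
D = 0
-10*(-15 + D) = -10*(-15 + 0) = -10*(-15) = 150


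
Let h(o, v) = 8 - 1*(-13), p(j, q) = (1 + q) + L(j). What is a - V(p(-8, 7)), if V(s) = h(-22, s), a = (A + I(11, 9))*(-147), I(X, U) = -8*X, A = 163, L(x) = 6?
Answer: -11046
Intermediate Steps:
p(j, q) = 7 + q (p(j, q) = (1 + q) + 6 = 7 + q)
a = -11025 (a = (163 - 8*11)*(-147) = (163 - 88)*(-147) = 75*(-147) = -11025)
h(o, v) = 21 (h(o, v) = 8 + 13 = 21)
V(s) = 21
a - V(p(-8, 7)) = -11025 - 1*21 = -11025 - 21 = -11046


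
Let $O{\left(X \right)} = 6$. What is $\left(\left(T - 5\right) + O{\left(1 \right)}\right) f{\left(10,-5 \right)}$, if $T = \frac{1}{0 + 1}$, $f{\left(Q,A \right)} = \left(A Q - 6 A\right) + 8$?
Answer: $-24$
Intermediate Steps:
$f{\left(Q,A \right)} = 8 - 6 A + A Q$ ($f{\left(Q,A \right)} = \left(- 6 A + A Q\right) + 8 = 8 - 6 A + A Q$)
$T = 1$ ($T = 1^{-1} = 1$)
$\left(\left(T - 5\right) + O{\left(1 \right)}\right) f{\left(10,-5 \right)} = \left(\left(1 - 5\right) + 6\right) \left(8 - -30 - 50\right) = \left(\left(1 - 5\right) + 6\right) \left(8 + 30 - 50\right) = \left(-4 + 6\right) \left(-12\right) = 2 \left(-12\right) = -24$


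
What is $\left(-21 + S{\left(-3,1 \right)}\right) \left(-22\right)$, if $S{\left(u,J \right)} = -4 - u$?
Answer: $484$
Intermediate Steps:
$\left(-21 + S{\left(-3,1 \right)}\right) \left(-22\right) = \left(-21 - 1\right) \left(-22\right) = \left(-22\right) \left(-22\right) = 484$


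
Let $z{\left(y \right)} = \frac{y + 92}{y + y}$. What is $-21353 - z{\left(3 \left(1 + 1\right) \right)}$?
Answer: $- \frac{128167}{6} \approx -21361.0$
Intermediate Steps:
$z{\left(y \right)} = \frac{92 + y}{2 y}$
$-21353 - z{\left(3 \left(1 + 1\right) \right)} = -21353 - \frac{92 + 3 \left(1 + 1\right)}{2 \cdot 3 \left(1 + 1\right)} = -21353 - \frac{92 + 3 \cdot 2}{2 \cdot 3 \cdot 2} = -21353 - \frac{92 + 6}{2 \cdot 6} = -21353 - \frac{1}{2} \cdot \frac{1}{6} \cdot 98 = -21353 - \frac{49}{6} = - \frac{128167}{6}$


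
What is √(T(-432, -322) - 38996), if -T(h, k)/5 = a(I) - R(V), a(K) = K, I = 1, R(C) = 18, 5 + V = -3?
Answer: I*√38911 ≈ 197.26*I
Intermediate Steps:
V = -8 (V = -5 - 3 = -8)
T(h, k) = 85 (T(h, k) = -5*(1 - 1*18) = -5*(1 - 18) = -5*(-17) = 85)
√(T(-432, -322) - 38996) = √(85 - 38996) = √(-38911) = I*√38911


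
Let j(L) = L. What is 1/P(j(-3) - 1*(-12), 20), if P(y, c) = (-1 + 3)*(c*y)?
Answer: 1/360 ≈ 0.0027778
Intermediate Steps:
P(y, c) = 2*c*y (P(y, c) = 2*(c*y) = 2*c*y)
1/P(j(-3) - 1*(-12), 20) = 1/(2*20*(-3 - 1*(-12))) = 1/(2*20*(-3 + 12)) = 1/(2*20*9) = 1/360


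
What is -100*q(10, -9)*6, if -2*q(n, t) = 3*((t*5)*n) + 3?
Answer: -404100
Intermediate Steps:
q(n, t) = -3/2 - 15*n*t/2 (q(n, t) = -(3*((t*5)*n) + 3)/2 = -(3*((5*t)*n) + 3)/2 = -(3*(5*n*t) + 3)/2 = -(15*n*t + 3)/2 = -(3 + 15*n*t)/2 = -3/2 - 15*n*t/2)
-100*q(10, -9)*6 = -100*(-3/2 - 15/2*10*(-9))*6 = -100*(-3/2 + 675)*6 = -100*1347/2*6 = -67350*6 = -404100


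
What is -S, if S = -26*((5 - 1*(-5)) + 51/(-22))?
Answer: 2197/11 ≈ 199.73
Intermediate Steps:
S = -2197/11 (S = -26*((5 + 5) + 51*(-1/22)) = -26*(10 - 51/22) = -26*169/22 = -2197/11 ≈ -199.73)
-S = -1*(-2197/11) = 2197/11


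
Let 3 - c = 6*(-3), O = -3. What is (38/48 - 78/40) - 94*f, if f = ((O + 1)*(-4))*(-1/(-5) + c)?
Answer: -1913227/120 ≈ -15944.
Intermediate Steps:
c = 21 (c = 3 - 6*(-3) = 3 - 1*(-18) = 3 + 18 = 21)
f = 848/5 (f = ((-3 + 1)*(-4))*(-1/(-5) + 21) = (-2*(-4))*(-1*(-⅕) + 21) = 8*(⅕ + 21) = 8*(106/5) = 848/5 ≈ 169.60)
(38/48 - 78/40) - 94*f = (38/48 - 78/40) - 94*848/5 = (38*(1/48) - 78*1/40) - 79712/5 = (19/24 - 39/20) - 79712/5 = -139/120 - 79712/5 = -1913227/120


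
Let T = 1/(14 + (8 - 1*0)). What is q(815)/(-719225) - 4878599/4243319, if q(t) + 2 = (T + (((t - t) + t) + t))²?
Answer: -7155216382116707/1477120136163100 ≈ -4.8440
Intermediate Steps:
T = 1/22 (T = 1/(14 + (8 + 0)) = 1/(14 + 8) = 1/22 ≈ 0.045455)
q(t) = -2 + (1/22 + 2*t)² (q(t) = -2 + (1/22 + (((t - t) + t) + t))² = -2 + (1/22 + ((0 + t) + t))² = -2 + (1/22 + (t + t))² = -2 + (1/22 + 2*t)²)
q(815)/(-719225) - 4878599/4243319 = (-2 + (1 + 44*815)²/484)/(-719225) - 4878599/4243319 = (-2 + (1 + 35860)²/484)*(-1/719225) - 4878599*1/4243319 = (-2 + (1/484)*35861²)*(-1/719225) - 4878599/4243319 = (-2 + (1/484)*1286011321)*(-1/719225) - 4878599/4243319 = (-2 + 1286011321/484)*(-1/719225) - 4878599/4243319 = (1286010353/484)*(-1/719225) - 4878599/4243319 = -1286010353/348104900 - 4878599/4243319 = -7155216382116707/1477120136163100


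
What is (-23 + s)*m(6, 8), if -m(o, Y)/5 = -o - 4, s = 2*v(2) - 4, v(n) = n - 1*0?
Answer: -1150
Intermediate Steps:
v(n) = n (v(n) = n + 0 = n)
s = 0 (s = 2*2 - 4 = 4 - 4 = 0)
m(o, Y) = 20 + 5*o (m(o, Y) = -5*(-o - 4) = -5*(-4 - o) = 20 + 5*o)
(-23 + s)*m(6, 8) = (-23 + 0)*(20 + 5*6) = -23*(20 + 30) = -23*50 = -1150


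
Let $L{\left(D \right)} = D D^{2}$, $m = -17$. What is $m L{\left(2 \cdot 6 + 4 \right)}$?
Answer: $-69632$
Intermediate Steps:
$L{\left(D \right)} = D^{3}$
$m L{\left(2 \cdot 6 + 4 \right)} = - 17 \left(2 \cdot 6 + 4\right)^{3} = - 17 \left(12 + 4\right)^{3} = - 17 \cdot 16^{3} = \left(-17\right) 4096 = -69632$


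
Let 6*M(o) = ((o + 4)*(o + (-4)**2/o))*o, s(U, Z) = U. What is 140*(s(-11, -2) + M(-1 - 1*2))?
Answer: -2870/3 ≈ -956.67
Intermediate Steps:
M(o) = o*(4 + o)*(o + 16/o)/6 (M(o) = (((o + 4)*(o + (-4)**2/o))*o)/6 = (((4 + o)*(o + 16/o))*o)/6 = (o*(4 + o)*(o + 16/o))/6 = o*(4 + o)*(o + 16/o)/6)
140*(s(-11, -2) + M(-1 - 1*2)) = 140*(-11 + (32/3 + (-1 - 1*2)**3/6 + 2*(-1 - 1*2)**2/3 + 8*(-1 - 1*2)/3)) = 140*(-11 + (32/3 + (-1 - 2)**3/6 + 2*(-1 - 2)**2/3 + 8*(-1 - 2)/3)) = 140*(-11 + (32/3 + (1/6)*(-3)**3 + (2/3)*(-3)**2 + (8/3)*(-3))) = 140*(-11 + (32/3 + (1/6)*(-27) + (2/3)*9 - 8)) = 140*(-11 + (32/3 - 9/2 + 6 - 8)) = 140*(-11 + 25/6) = 140*(-41/6) = -2870/3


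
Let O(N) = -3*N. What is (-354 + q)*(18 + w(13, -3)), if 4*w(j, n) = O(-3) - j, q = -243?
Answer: -10149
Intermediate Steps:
w(j, n) = 9/4 - j/4 (w(j, n) = (-3*(-3) - j)/4 = (9 - j)/4 = 9/4 - j/4)
(-354 + q)*(18 + w(13, -3)) = (-354 - 243)*(18 + (9/4 - ¼*13)) = -597*(18 + (9/4 - 13/4)) = -597*(18 - 1) = -597*17 = -10149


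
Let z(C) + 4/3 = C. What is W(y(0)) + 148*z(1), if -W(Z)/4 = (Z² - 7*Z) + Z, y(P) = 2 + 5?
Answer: -232/3 ≈ -77.333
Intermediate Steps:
y(P) = 7
z(C) = -4/3 + C
W(Z) = -4*Z² + 24*Z (W(Z) = -4*((Z² - 7*Z) + Z) = -4*(Z² - 6*Z) = -4*Z² + 24*Z)
W(y(0)) + 148*z(1) = 4*7*(6 - 1*7) + 148*(-4/3 + 1) = 4*7*(6 - 7) + 148*(-⅓) = 4*7*(-1) - 148/3 = -28 - 148/3 = -232/3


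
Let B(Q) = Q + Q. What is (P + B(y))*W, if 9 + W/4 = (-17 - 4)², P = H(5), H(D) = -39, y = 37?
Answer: 60480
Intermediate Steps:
B(Q) = 2*Q
P = -39
W = 1728 (W = -36 + 4*(-17 - 4)² = -36 + 4*(-21)² = -36 + 4*441 = -36 + 1764 = 1728)
(P + B(y))*W = (-39 + 2*37)*1728 = (-39 + 74)*1728 = 35*1728 = 60480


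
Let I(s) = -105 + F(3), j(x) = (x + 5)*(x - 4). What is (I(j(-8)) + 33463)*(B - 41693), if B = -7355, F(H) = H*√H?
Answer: -1636143184 - 147144*√3 ≈ -1.6364e+9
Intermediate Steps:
F(H) = H^(3/2)
j(x) = (-4 + x)*(5 + x) (j(x) = (5 + x)*(-4 + x) = (-4 + x)*(5 + x))
I(s) = -105 + 3*√3 (I(s) = -105 + 3^(3/2) = -105 + 3*√3)
(I(j(-8)) + 33463)*(B - 41693) = ((-105 + 3*√3) + 33463)*(-7355 - 41693) = (33358 + 3*√3)*(-49048) = -1636143184 - 147144*√3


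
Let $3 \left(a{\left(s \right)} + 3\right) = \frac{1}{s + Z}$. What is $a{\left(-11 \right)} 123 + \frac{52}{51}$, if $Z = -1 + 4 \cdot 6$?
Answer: $- \frac{74371}{204} \approx -364.56$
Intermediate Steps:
$Z = 23$ ($Z = -1 + 24 = 23$)
$a{\left(s \right)} = -3 + \frac{1}{3 \left(23 + s\right)}$ ($a{\left(s \right)} = -3 + \frac{1}{3 \left(s + 23\right)} = -3 + \frac{1}{3 \left(23 + s\right)}$)
$a{\left(-11 \right)} 123 + \frac{52}{51} = \frac{-206 - -99}{3 \left(23 - 11\right)} 123 + \frac{52}{51} = \frac{-206 + 99}{3 \cdot 12} \cdot 123 + 52 \cdot \frac{1}{51} = \frac{1}{3} \cdot \frac{1}{12} \left(-107\right) 123 + \frac{52}{51} = \left(- \frac{107}{36}\right) 123 + \frac{52}{51} = - \frac{4387}{12} + \frac{52}{51} = - \frac{74371}{204}$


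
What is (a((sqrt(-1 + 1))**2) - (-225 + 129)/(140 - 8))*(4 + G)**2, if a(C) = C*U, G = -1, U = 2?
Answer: 72/11 ≈ 6.5455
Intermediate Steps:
a(C) = 2*C (a(C) = C*2 = 2*C)
(a((sqrt(-1 + 1))**2) - (-225 + 129)/(140 - 8))*(4 + G)**2 = (2*(sqrt(-1 + 1))**2 - (-225 + 129)/(140 - 8))*(4 - 1)**2 = (2*(sqrt(0))**2 - (-96)/132)*3**2 = (2*0**2 - (-96)/132)*9 = (2*0 - 1*(-8/11))*9 = (0 + 8/11)*9 = (8/11)*9 = 72/11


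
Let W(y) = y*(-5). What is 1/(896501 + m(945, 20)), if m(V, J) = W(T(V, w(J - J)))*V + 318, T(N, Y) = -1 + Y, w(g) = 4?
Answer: 1/882644 ≈ 1.1330e-6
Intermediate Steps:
W(y) = -5*y
m(V, J) = 318 - 15*V (m(V, J) = (-5*(-1 + 4))*V + 318 = (-5*3)*V + 318 = -15*V + 318 = 318 - 15*V)
1/(896501 + m(945, 20)) = 1/(896501 + (318 - 15*945)) = 1/(896501 + (318 - 14175)) = 1/(896501 - 13857) = 1/882644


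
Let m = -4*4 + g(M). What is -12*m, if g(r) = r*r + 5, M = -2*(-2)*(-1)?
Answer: -60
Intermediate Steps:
M = -4 (M = 4*(-1) = -4)
g(r) = 5 + r² (g(r) = r² + 5 = 5 + r²)
m = 5 (m = -4*4 + (5 + (-4)²) = -16 + (5 + 16) = -16 + 21 = 5)
-12*m = -12*5 = -60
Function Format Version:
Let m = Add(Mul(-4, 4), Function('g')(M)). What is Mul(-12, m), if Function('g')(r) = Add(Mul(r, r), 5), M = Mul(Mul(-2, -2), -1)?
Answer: -60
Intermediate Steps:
M = -4 (M = Mul(4, -1) = -4)
Function('g')(r) = Add(5, Pow(r, 2)) (Function('g')(r) = Add(Pow(r, 2), 5) = Add(5, Pow(r, 2)))
m = 5 (m = Add(Mul(-4, 4), Add(5, Pow(-4, 2))) = Add(-16, Add(5, 16)) = Add(-16, 21) = 5)
Mul(-12, m) = Mul(-12, 5) = -60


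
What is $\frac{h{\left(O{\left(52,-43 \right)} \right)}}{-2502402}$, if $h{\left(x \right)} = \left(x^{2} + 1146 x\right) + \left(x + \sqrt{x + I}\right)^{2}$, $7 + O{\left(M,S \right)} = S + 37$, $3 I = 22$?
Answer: $\frac{43697}{7507206} + \frac{13 i \sqrt{51}}{3753603} \approx 0.0058207 + 2.4733 \cdot 10^{-5} i$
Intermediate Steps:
$I = \frac{22}{3}$ ($I = \frac{1}{3} \cdot 22 = \frac{22}{3} \approx 7.3333$)
$O{\left(M,S \right)} = 30 + S$ ($O{\left(M,S \right)} = -7 + \left(S + 37\right) = -7 + \left(37 + S\right) = 30 + S$)
$h{\left(x \right)} = x^{2} + \left(x + \sqrt{\frac{22}{3} + x}\right)^{2} + 1146 x$ ($h{\left(x \right)} = \left(x^{2} + 1146 x\right) + \left(x + \sqrt{x + \frac{22}{3}}\right)^{2} = \left(x^{2} + 1146 x\right) + \left(x + \sqrt{\frac{22}{3} + x}\right)^{2} = x^{2} + \left(x + \sqrt{\frac{22}{3} + x}\right)^{2} + 1146 x$)
$\frac{h{\left(O{\left(52,-43 \right)} \right)}}{-2502402} = \frac{\left(30 - 43\right)^{2} + 1146 \left(30 - 43\right) + \frac{\left(3 \left(30 - 43\right) + \sqrt{3} \sqrt{22 + 3 \left(30 - 43\right)}\right)^{2}}{9}}{-2502402} = \left(\left(-13\right)^{2} + 1146 \left(-13\right) + \frac{\left(3 \left(-13\right) + \sqrt{3} \sqrt{22 + 3 \left(-13\right)}\right)^{2}}{9}\right) \left(- \frac{1}{2502402}\right) = \left(169 - 14898 + \frac{\left(-39 + \sqrt{3} \sqrt{22 - 39}\right)^{2}}{9}\right) \left(- \frac{1}{2502402}\right) = \left(169 - 14898 + \frac{\left(-39 + \sqrt{3} \sqrt{-17}\right)^{2}}{9}\right) \left(- \frac{1}{2502402}\right) = \left(169 - 14898 + \frac{\left(-39 + \sqrt{3} i \sqrt{17}\right)^{2}}{9}\right) \left(- \frac{1}{2502402}\right) = \left(169 - 14898 + \frac{\left(-39 + i \sqrt{51}\right)^{2}}{9}\right) \left(- \frac{1}{2502402}\right) = \left(-14729 + \frac{\left(-39 + i \sqrt{51}\right)^{2}}{9}\right) \left(- \frac{1}{2502402}\right) = \frac{14729}{2502402} - \frac{\left(-39 + i \sqrt{51}\right)^{2}}{22521618}$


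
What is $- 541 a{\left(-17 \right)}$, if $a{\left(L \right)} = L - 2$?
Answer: $10279$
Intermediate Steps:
$a{\left(L \right)} = -2 + L$ ($a{\left(L \right)} = L - 2 = -2 + L$)
$- 541 a{\left(-17 \right)} = - 541 \left(-2 - 17\right) = \left(-541\right) \left(-19\right) = 10279$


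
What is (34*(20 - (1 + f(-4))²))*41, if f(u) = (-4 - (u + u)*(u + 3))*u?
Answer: -3319114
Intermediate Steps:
f(u) = u*(-4 - 2*u*(3 + u)) (f(u) = (-4 - 2*u*(3 + u))*u = u*(-4 - 2*u*(3 + u)))
(34*(20 - (1 + f(-4))²))*41 = (34*(20 - (1 - 2*(-4)*(2 + (-4)² + 3*(-4)))²))*41 = (34*(20 - (1 - 2*(-4)*(2 + 16 - 12))²))*41 = (34*(20 - (1 - 2*(-4)*6)²))*41 = (34*(20 - (1 + 48)²))*41 = (34*(20 - 1*49²))*41 = (34*(20 - 1*2401))*41 = (34*(20 - 2401))*41 = (34*(-2381))*41 = -80954*41 = -3319114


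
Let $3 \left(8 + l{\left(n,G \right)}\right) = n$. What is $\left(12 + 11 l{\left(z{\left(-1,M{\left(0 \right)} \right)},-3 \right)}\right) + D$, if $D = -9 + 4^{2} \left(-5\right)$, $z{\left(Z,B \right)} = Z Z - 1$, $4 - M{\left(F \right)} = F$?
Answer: $-165$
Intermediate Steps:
$M{\left(F \right)} = 4 - F$
$z{\left(Z,B \right)} = -1 + Z^{2}$ ($z{\left(Z,B \right)} = Z^{2} - 1 = -1 + Z^{2}$)
$l{\left(n,G \right)} = -8 + \frac{n}{3}$
$D = -89$ ($D = -9 + 16 \left(-5\right) = -9 - 80 = -89$)
$\left(12 + 11 l{\left(z{\left(-1,M{\left(0 \right)} \right)},-3 \right)}\right) + D = \left(12 + 11 \left(-8 + \frac{-1 + \left(-1\right)^{2}}{3}\right)\right) - 89 = \left(12 + 11 \left(-8 + \frac{-1 + 1}{3}\right)\right) - 89 = \left(12 + 11 \left(-8 + \frac{1}{3} \cdot 0\right)\right) - 89 = \left(12 + 11 \left(-8 + 0\right)\right) - 89 = \left(12 + 11 \left(-8\right)\right) - 89 = \left(12 - 88\right) - 89 = -76 - 89 = -165$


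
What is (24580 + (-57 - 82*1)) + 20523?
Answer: 44964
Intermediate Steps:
(24580 + (-57 - 82*1)) + 20523 = (24580 + (-57 - 82)) + 20523 = (24580 - 139) + 20523 = 24441 + 20523 = 44964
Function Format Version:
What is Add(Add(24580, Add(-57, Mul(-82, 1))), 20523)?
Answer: 44964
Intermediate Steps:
Add(Add(24580, Add(-57, Mul(-82, 1))), 20523) = Add(Add(24580, Add(-57, -82)), 20523) = Add(Add(24580, -139), 20523) = Add(24441, 20523) = 44964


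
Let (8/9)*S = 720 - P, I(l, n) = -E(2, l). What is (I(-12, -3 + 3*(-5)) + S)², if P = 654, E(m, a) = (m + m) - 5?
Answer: 90601/16 ≈ 5662.6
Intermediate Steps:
E(m, a) = -5 + 2*m (E(m, a) = 2*m - 5 = -5 + 2*m)
I(l, n) = 1 (I(l, n) = -(-5 + 2*2) = -(-5 + 4) = -1*(-1) = 1)
S = 297/4 (S = 9*(720 - 1*654)/8 = 9*(720 - 654)/8 = (9/8)*66 = 297/4 ≈ 74.250)
(I(-12, -3 + 3*(-5)) + S)² = (1 + 297/4)² = (301/4)² = 90601/16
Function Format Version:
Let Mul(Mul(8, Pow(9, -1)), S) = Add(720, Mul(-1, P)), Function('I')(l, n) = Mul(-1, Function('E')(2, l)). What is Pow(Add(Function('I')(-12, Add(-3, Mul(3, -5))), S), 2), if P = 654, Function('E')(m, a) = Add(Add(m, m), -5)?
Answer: Rational(90601, 16) ≈ 5662.6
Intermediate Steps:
Function('E')(m, a) = Add(-5, Mul(2, m)) (Function('E')(m, a) = Add(Mul(2, m), -5) = Add(-5, Mul(2, m)))
Function('I')(l, n) = 1 (Function('I')(l, n) = Mul(-1, Add(-5, Mul(2, 2))) = Mul(-1, Add(-5, 4)) = Mul(-1, -1) = 1)
S = Rational(297, 4) (S = Mul(Rational(9, 8), Add(720, Mul(-1, 654))) = Mul(Rational(9, 8), Add(720, -654)) = Mul(Rational(9, 8), 66) = Rational(297, 4) ≈ 74.250)
Pow(Add(Function('I')(-12, Add(-3, Mul(3, -5))), S), 2) = Pow(Add(1, Rational(297, 4)), 2) = Pow(Rational(301, 4), 2) = Rational(90601, 16)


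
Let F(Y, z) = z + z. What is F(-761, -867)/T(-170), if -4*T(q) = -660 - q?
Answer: -3468/245 ≈ -14.155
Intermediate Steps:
F(Y, z) = 2*z
T(q) = 165 + q/4 (T(q) = -(-660 - q)/4 = 165 + q/4)
F(-761, -867)/T(-170) = (2*(-867))/(165 + (1/4)*(-170)) = -1734/(165 - 85/2) = -1734/245/2 = -1734*2/245 = -3468/245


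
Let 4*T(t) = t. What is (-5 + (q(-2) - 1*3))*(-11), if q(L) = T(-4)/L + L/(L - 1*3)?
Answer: 781/10 ≈ 78.100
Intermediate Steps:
T(t) = t/4
q(L) = -1/L + L/(-3 + L) (q(L) = ((1/4)*(-4))/L + L/(L - 1*3) = -1/L + L/(L - 3) = -1/L + L/(-3 + L))
(-5 + (q(-2) - 1*3))*(-11) = (-5 + ((3 + (-2)**2 - 1*(-2))/((-2)*(-3 - 2)) - 1*3))*(-11) = (-5 + (-1/2*(3 + 4 + 2)/(-5) - 3))*(-11) = (-5 + (-1/2*(-1/5)*9 - 3))*(-11) = (-5 + (9/10 - 3))*(-11) = (-5 - 21/10)*(-11) = -71/10*(-11) = 781/10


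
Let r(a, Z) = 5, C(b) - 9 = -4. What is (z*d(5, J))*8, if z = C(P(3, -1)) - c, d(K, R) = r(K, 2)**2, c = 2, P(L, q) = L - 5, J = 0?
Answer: 600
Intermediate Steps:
P(L, q) = -5 + L
C(b) = 5 (C(b) = 9 - 4 = 5)
d(K, R) = 25 (d(K, R) = 5**2 = 25)
z = 3 (z = 5 - 1*2 = 5 - 2 = 3)
(z*d(5, J))*8 = (3*25)*8 = 75*8 = 600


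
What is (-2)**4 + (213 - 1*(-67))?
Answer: 296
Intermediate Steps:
(-2)**4 + (213 - 1*(-67)) = 16 + (213 + 67) = 16 + 280 = 296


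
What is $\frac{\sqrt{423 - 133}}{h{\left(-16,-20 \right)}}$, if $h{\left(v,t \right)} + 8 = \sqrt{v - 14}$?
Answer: $- \frac{4 \sqrt{290}}{47} - \frac{5 i \sqrt{87}}{47} \approx -1.4493 - 0.99227 i$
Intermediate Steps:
$h{\left(v,t \right)} = -8 + \sqrt{-14 + v}$ ($h{\left(v,t \right)} = -8 + \sqrt{v - 14} = -8 + \sqrt{-14 + v}$)
$\frac{\sqrt{423 - 133}}{h{\left(-16,-20 \right)}} = \frac{\sqrt{423 - 133}}{-8 + \sqrt{-14 - 16}} = \frac{\sqrt{423 - 133}}{-8 + \sqrt{-30}} = \frac{\sqrt{423 - 133}}{-8 + i \sqrt{30}} = \frac{\sqrt{290}}{-8 + i \sqrt{30}}$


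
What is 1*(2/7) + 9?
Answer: 65/7 ≈ 9.2857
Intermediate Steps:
1*(2/7) + 9 = 2/7 + 9 = 65/7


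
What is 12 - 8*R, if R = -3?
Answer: 36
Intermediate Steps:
12 - 8*R = 12 - 8*(-3) = 12 + 24 = 36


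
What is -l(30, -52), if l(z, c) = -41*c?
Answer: -2132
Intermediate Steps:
-l(30, -52) = -(-41)*(-52) = -1*2132 = -2132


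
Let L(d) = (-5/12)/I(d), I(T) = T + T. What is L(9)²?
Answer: 25/46656 ≈ 0.00053584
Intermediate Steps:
I(T) = 2*T
L(d) = -5/(24*d) (L(d) = (-5/12)/((2*d)) = (-5*1/12)*(1/(2*d)) = -5/(24*d))
L(9)² = (-5/24/9)² = (-5/24*⅑)² = (-5/216)² = 25/46656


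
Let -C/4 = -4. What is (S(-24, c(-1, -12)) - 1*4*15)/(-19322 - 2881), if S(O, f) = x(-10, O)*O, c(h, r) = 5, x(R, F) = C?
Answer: 148/7401 ≈ 0.019997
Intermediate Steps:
C = 16 (C = -4*(-4) = 16)
x(R, F) = 16
S(O, f) = 16*O
(S(-24, c(-1, -12)) - 1*4*15)/(-19322 - 2881) = (16*(-24) - 1*4*15)/(-19322 - 2881) = (-384 - 4*15)/(-22203) = (-384 - 60)*(-1/22203) = -444*(-1/22203) = 148/7401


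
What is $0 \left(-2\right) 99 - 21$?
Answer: $-21$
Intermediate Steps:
$0 \left(-2\right) 99 - 21 = 0 \cdot 99 - 21 = 0 - 21 = -21$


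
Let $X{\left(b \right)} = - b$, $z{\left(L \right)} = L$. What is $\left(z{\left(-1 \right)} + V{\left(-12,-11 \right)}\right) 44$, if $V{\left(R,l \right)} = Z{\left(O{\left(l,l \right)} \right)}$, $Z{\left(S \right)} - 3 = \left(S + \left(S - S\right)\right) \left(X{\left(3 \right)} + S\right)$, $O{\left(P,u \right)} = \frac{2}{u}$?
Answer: $\frac{1248}{11} \approx 113.45$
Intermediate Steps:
$Z{\left(S \right)} = 3 + S \left(-3 + S\right)$ ($Z{\left(S \right)} = 3 + \left(S + \left(S - S\right)\right) \left(\left(-1\right) 3 + S\right) = 3 + \left(S + 0\right) \left(-3 + S\right) = 3 + S \left(-3 + S\right)$)
$V{\left(R,l \right)} = 3 - \frac{6}{l} + \frac{4}{l^{2}}$ ($V{\left(R,l \right)} = 3 + \left(\frac{2}{l}\right)^{2} - 3 \frac{2}{l} = 3 + \frac{4}{l^{2}} - \frac{6}{l} = 3 - \frac{6}{l} + \frac{4}{l^{2}}$)
$\left(z{\left(-1 \right)} + V{\left(-12,-11 \right)}\right) 44 = \left(-1 + \left(3 - \frac{6}{-11} + \frac{4}{121}\right)\right) 44 = \left(-1 + \left(3 - - \frac{6}{11} + 4 \cdot \frac{1}{121}\right)\right) 44 = \left(-1 + \left(3 + \frac{6}{11} + \frac{4}{121}\right)\right) 44 = \left(-1 + \frac{433}{121}\right) 44 = \frac{312}{121} \cdot 44 = \frac{1248}{11}$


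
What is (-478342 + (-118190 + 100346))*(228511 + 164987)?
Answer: -195248198628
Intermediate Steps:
(-478342 + (-118190 + 100346))*(228511 + 164987) = (-478342 - 17844)*393498 = -496186*393498 = -195248198628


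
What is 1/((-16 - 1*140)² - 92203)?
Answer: -1/67867 ≈ -1.4735e-5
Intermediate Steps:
1/((-16 - 1*140)² - 92203) = 1/((-16 - 140)² - 92203) = 1/((-156)² - 92203) = 1/(24336 - 92203) = 1/(-67867) = -1/67867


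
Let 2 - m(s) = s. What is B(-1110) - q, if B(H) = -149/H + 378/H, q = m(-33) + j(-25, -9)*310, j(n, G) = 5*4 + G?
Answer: -3824179/1110 ≈ -3445.2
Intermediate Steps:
j(n, G) = 20 + G
m(s) = 2 - s
q = 3445 (q = (2 - 1*(-33)) + (20 - 9)*310 = (2 + 33) + 11*310 = 35 + 3410 = 3445)
B(H) = 229/H
B(-1110) - q = 229/(-1110) - 1*3445 = 229*(-1/1110) - 3445 = -229/1110 - 3445 = -3824179/1110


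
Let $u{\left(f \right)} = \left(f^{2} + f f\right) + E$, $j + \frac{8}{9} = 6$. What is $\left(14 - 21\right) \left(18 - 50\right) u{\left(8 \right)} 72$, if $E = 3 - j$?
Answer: $2030336$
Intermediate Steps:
$j = \frac{46}{9}$ ($j = - \frac{8}{9} + 6 = \frac{46}{9} \approx 5.1111$)
$E = - \frac{19}{9}$ ($E = 3 - \frac{46}{9} = - \frac{19}{9} \approx -2.1111$)
$u{\left(f \right)} = - \frac{19}{9} + 2 f^{2}$ ($u{\left(f \right)} = \left(f^{2} + f f\right) - \frac{19}{9} = \left(f^{2} + f^{2}\right) - \frac{19}{9} = 2 f^{2} - \frac{19}{9} = - \frac{19}{9} + 2 f^{2}$)
$\left(14 - 21\right) \left(18 - 50\right) u{\left(8 \right)} 72 = \left(14 - 21\right) \left(18 - 50\right) \left(- \frac{19}{9} + 2 \cdot 8^{2}\right) 72 = \left(-7\right) \left(-32\right) \left(- \frac{19}{9} + 2 \cdot 64\right) 72 = 224 \left(- \frac{19}{9} + 128\right) 72 = 224 \cdot \frac{1133}{9} \cdot 72 = \frac{253792}{9} \cdot 72 = 2030336$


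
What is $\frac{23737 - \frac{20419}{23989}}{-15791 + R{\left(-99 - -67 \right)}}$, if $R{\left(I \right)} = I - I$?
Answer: $- \frac{81343782}{54115757} \approx -1.5031$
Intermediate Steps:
$R{\left(I \right)} = 0$
$\frac{23737 - \frac{20419}{23989}}{-15791 + R{\left(-99 - -67 \right)}} = \frac{23737 - \frac{20419}{23989}}{-15791 + 0} = \frac{23737 - \frac{2917}{3427}}{-15791} = \left(23737 - \frac{2917}{3427}\right) \left(- \frac{1}{15791}\right) = \frac{81343782}{3427} \left(- \frac{1}{15791}\right) = - \frac{81343782}{54115757}$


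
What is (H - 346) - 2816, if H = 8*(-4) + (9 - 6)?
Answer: -3191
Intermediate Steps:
H = -29 (H = -32 + 3 = -29)
(H - 346) - 2816 = (-29 - 346) - 2816 = -375 - 2816 = -3191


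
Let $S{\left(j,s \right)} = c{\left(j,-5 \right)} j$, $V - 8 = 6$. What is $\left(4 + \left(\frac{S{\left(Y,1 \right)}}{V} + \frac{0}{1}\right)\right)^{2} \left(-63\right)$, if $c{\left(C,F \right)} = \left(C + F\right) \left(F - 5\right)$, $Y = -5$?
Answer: $- \frac{443556}{7} \approx -63365.0$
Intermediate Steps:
$V = 14$ ($V = 8 + 6 = 14$)
$c{\left(C,F \right)} = \left(-5 + F\right) \left(C + F\right)$ ($c{\left(C,F \right)} = \left(C + F\right) \left(-5 + F\right) = \left(-5 + F\right) \left(C + F\right)$)
$S{\left(j,s \right)} = j \left(50 - 10 j\right)$ ($S{\left(j,s \right)} = \left(\left(-5\right)^{2} - 5 j - -25 + j \left(-5\right)\right) j = \left(25 - 5 j + 25 - 5 j\right) j = \left(50 - 10 j\right) j = j \left(50 - 10 j\right)$)
$\left(4 + \left(\frac{S{\left(Y,1 \right)}}{V} + \frac{0}{1}\right)\right)^{2} \left(-63\right) = \left(4 + \left(\frac{10 \left(-5\right) \left(5 - -5\right)}{14} + \frac{0}{1}\right)\right)^{2} \left(-63\right) = \left(4 + \left(10 \left(-5\right) \left(5 + 5\right) \frac{1}{14} + 0 \cdot 1\right)\right)^{2} \left(-63\right) = \left(4 + \left(10 \left(-5\right) 10 \cdot \frac{1}{14} + 0\right)\right)^{2} \left(-63\right) = \left(4 + \left(\left(-500\right) \frac{1}{14} + 0\right)\right)^{2} \left(-63\right) = \left(4 + \left(- \frac{250}{7} + 0\right)\right)^{2} \left(-63\right) = \left(4 - \frac{250}{7}\right)^{2} \left(-63\right) = \left(- \frac{222}{7}\right)^{2} \left(-63\right) = \frac{49284}{49} \left(-63\right) = - \frac{443556}{7}$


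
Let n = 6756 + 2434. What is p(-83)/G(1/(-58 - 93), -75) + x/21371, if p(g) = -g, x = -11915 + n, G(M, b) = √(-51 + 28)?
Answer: -2725/21371 - 83*I*√23/23 ≈ -0.12751 - 17.307*I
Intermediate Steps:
n = 9190
G(M, b) = I*√23 (G(M, b) = √(-23) = I*√23)
x = -2725 (x = -11915 + 9190 = -2725)
p(-83)/G(1/(-58 - 93), -75) + x/21371 = (-1*(-83))/((I*√23)) - 2725/21371 = 83*(-I*√23/23) - 2725*1/21371 = -83*I*√23/23 - 2725/21371 = -2725/21371 - 83*I*√23/23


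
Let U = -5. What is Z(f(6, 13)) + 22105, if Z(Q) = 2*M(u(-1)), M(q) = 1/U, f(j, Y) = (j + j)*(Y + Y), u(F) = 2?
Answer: 110523/5 ≈ 22105.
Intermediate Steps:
f(j, Y) = 4*Y*j (f(j, Y) = (2*j)*(2*Y) = 4*Y*j)
M(q) = -⅕ (M(q) = 1/(-5) = -⅕)
Z(Q) = -⅖ (Z(Q) = 2*(-⅕) = -⅖)
Z(f(6, 13)) + 22105 = -⅖ + 22105 = 110523/5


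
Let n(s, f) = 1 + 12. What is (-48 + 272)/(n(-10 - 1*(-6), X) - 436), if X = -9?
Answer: -224/423 ≈ -0.52955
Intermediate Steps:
n(s, f) = 13
(-48 + 272)/(n(-10 - 1*(-6), X) - 436) = (-48 + 272)/(13 - 436) = 224/(-423) = 224*(-1/423) = -224/423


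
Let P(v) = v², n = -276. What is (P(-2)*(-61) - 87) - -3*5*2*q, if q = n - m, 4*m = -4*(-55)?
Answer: -10261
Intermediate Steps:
m = 55 (m = (-4*(-55))/4 = (¼)*220 = 55)
q = -331 (q = -276 - 1*55 = -276 - 55 = -331)
(P(-2)*(-61) - 87) - -3*5*2*q = ((-2)²*(-61) - 87) - -3*5*2*(-331) = (4*(-61) - 87) - (-15*2)*(-331) = (-244 - 87) - (-30)*(-331) = -331 - 1*9930 = -331 - 9930 = -10261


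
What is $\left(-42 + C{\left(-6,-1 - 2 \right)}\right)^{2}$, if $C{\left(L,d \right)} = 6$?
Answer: $1296$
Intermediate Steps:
$\left(-42 + C{\left(-6,-1 - 2 \right)}\right)^{2} = \left(-42 + 6\right)^{2} = \left(-36\right)^{2} = 1296$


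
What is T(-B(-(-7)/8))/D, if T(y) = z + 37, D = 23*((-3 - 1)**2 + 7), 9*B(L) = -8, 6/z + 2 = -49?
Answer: 627/8993 ≈ 0.069721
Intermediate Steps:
z = -2/17 (z = 6/(-2 - 49) = 6/(-51) = 6*(-1/51) = -2/17 ≈ -0.11765)
B(L) = -8/9 (B(L) = (1/9)*(-8) = -8/9)
D = 529 (D = 23*((-4)**2 + 7) = 23*(16 + 7) = 23*23 = 529)
T(y) = 627/17 (T(y) = -2/17 + 37 = 627/17)
T(-B(-(-7)/8))/D = (627/17)/529 = (627/17)*(1/529) = 627/8993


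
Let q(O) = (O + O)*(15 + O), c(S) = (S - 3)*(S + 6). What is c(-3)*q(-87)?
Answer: -225504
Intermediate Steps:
c(S) = (-3 + S)*(6 + S)
q(O) = 2*O*(15 + O) (q(O) = (2*O)*(15 + O) = 2*O*(15 + O))
c(-3)*q(-87) = (-18 + (-3)² + 3*(-3))*(2*(-87)*(15 - 87)) = (-18 + 9 - 9)*(2*(-87)*(-72)) = -18*12528 = -225504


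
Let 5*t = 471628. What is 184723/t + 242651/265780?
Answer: 22494962533/7834330615 ≈ 2.8713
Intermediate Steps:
t = 471628/5 (t = (1/5)*471628 = 471628/5 ≈ 94326.)
184723/t + 242651/265780 = 184723/(471628/5) + 242651/265780 = 184723*(5/471628) + 242651*(1/265780) = 923615/471628 + 242651/265780 = 22494962533/7834330615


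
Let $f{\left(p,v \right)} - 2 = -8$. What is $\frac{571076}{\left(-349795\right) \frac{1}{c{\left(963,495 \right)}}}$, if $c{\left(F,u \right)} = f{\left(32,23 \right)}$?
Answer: $\frac{3426456}{349795} \approx 9.7956$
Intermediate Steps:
$f{\left(p,v \right)} = -6$ ($f{\left(p,v \right)} = 2 - 8 = -6$)
$c{\left(F,u \right)} = -6$
$\frac{571076}{\left(-349795\right) \frac{1}{c{\left(963,495 \right)}}} = \frac{571076}{\left(-349795\right) \frac{1}{-6}} = \frac{571076}{\left(-349795\right) \left(- \frac{1}{6}\right)} = \frac{571076}{\frac{349795}{6}} = 571076 \cdot \frac{6}{349795} = \frac{3426456}{349795}$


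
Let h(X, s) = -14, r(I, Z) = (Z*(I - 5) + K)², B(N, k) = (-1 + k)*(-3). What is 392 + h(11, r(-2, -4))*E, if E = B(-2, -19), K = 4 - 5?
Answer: -448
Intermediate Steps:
B(N, k) = 3 - 3*k
K = -1
r(I, Z) = (-1 + Z*(-5 + I))² (r(I, Z) = (Z*(I - 5) - 1)² = (Z*(-5 + I) - 1)² = (-1 + Z*(-5 + I))²)
E = 60 (E = 3 - 3*(-19) = 3 + 57 = 60)
392 + h(11, r(-2, -4))*E = 392 - 14*60 = 392 - 840 = -448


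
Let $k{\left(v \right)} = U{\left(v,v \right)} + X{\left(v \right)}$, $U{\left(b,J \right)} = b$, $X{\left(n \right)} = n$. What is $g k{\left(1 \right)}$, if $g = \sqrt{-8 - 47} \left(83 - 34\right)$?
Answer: $98 i \sqrt{55} \approx 726.79 i$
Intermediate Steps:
$k{\left(v \right)} = 2 v$ ($k{\left(v \right)} = v + v = 2 v$)
$g = 49 i \sqrt{55}$ ($g = \sqrt{-55} \cdot 49 = i \sqrt{55} \cdot 49 = 49 i \sqrt{55} \approx 363.39 i$)
$g k{\left(1 \right)} = 49 i \sqrt{55} \cdot 2 \cdot 1 = 49 i \sqrt{55} \cdot 2 = 98 i \sqrt{55}$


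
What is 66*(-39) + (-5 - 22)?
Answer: -2601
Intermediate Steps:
66*(-39) + (-5 - 22) = -2574 - 27 = -2601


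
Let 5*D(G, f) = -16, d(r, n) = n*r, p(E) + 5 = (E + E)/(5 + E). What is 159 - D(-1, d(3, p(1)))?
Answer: 811/5 ≈ 162.20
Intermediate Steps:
p(E) = -5 + 2*E/(5 + E) (p(E) = -5 + (E + E)/(5 + E) = -5 + (2*E)/(5 + E) = -5 + 2*E/(5 + E))
D(G, f) = -16/5 (D(G, f) = (⅕)*(-16) = -16/5)
159 - D(-1, d(3, p(1))) = 159 - 1*(-16/5) = 159 + 16/5 = 811/5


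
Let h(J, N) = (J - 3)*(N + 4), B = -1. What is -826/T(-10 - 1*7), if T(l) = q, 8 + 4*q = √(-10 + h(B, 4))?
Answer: 13216/53 + 1652*I*√42/53 ≈ 249.36 + 202.0*I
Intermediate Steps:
h(J, N) = (-3 + J)*(4 + N)
q = -2 + I*√42/4 (q = -2 + √(-10 + (-12 - 3*4 + 4*(-1) - 1*4))/4 = -2 + √(-10 + (-12 - 12 - 4 - 4))/4 = -2 + √(-10 - 32)/4 = -2 + √(-42)/4 = -2 + (I*√42)/4 = -2 + I*√42/4 ≈ -2.0 + 1.6202*I)
T(l) = -2 + I*√42/4
-826/T(-10 - 1*7) = -826/(-2 + I*√42/4)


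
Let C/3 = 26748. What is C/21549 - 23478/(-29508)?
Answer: 159653743/35325994 ≈ 4.5194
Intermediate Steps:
C = 80244 (C = 3*26748 = 80244)
C/21549 - 23478/(-29508) = 80244/21549 - 23478/(-29508) = 80244*(1/21549) - 23478*(-1/29508) = 26748/7183 + 3913/4918 = 159653743/35325994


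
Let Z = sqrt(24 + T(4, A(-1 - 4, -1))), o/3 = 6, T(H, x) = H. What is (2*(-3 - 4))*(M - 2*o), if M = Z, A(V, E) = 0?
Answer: 504 - 28*sqrt(7) ≈ 429.92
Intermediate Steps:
o = 18 (o = 3*6 = 18)
Z = 2*sqrt(7) (Z = sqrt(24 + 4) = sqrt(28) = 2*sqrt(7) ≈ 5.2915)
M = 2*sqrt(7) ≈ 5.2915
(2*(-3 - 4))*(M - 2*o) = (2*(-3 - 4))*(2*sqrt(7) - 2*18) = (2*(-7))*(2*sqrt(7) - 36) = -14*(-36 + 2*sqrt(7)) = 504 - 28*sqrt(7)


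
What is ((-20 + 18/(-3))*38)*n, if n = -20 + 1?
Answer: 18772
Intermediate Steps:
n = -19
((-20 + 18/(-3))*38)*n = ((-20 + 18/(-3))*38)*(-19) = ((-20 + 18*(-1/3))*38)*(-19) = ((-20 - 6)*38)*(-19) = -26*38*(-19) = -988*(-19) = 18772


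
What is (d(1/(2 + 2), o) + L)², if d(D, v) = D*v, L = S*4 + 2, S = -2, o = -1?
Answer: 625/16 ≈ 39.063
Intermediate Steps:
L = -6 (L = -2*4 + 2 = -8 + 2 = -6)
(d(1/(2 + 2), o) + L)² = (-1/(2 + 2) - 6)² = (-1/4 - 6)² = ((¼)*(-1) - 6)² = (-¼ - 6)² = (-25/4)² = 625/16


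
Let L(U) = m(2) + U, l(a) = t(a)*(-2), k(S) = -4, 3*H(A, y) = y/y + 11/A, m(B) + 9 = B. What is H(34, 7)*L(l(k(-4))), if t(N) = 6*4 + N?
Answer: -705/34 ≈ -20.735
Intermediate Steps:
m(B) = -9 + B
H(A, y) = ⅓ + 11/(3*A) (H(A, y) = (y/y + 11/A)/3 = (1 + 11/A)/3 = ⅓ + 11/(3*A))
t(N) = 24 + N
l(a) = -48 - 2*a (l(a) = (24 + a)*(-2) = -48 - 2*a)
L(U) = -7 + U (L(U) = (-9 + 2) + U = -7 + U)
H(34, 7)*L(l(k(-4))) = ((⅓)*(11 + 34)/34)*(-7 + (-48 - 2*(-4))) = ((⅓)*(1/34)*45)*(-7 + (-48 + 8)) = 15*(-7 - 40)/34 = (15/34)*(-47) = -705/34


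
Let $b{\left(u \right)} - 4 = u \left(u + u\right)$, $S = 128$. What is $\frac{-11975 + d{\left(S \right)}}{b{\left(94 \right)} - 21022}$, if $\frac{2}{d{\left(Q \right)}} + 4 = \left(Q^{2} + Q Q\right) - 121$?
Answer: $\frac{390899923}{109223478} \approx 3.5789$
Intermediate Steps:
$d{\left(Q \right)} = \frac{2}{-125 + 2 Q^{2}}$ ($d{\left(Q \right)} = \frac{2}{-4 - \left(121 - Q^{2} - Q Q\right)} = \frac{2}{-4 + \left(\left(Q^{2} + Q^{2}\right) - 121\right)} = \frac{2}{-4 + \left(2 Q^{2} - 121\right)} = \frac{2}{-4 + \left(-121 + 2 Q^{2}\right)} = \frac{2}{-125 + 2 Q^{2}}$)
$b{\left(u \right)} = 4 + 2 u^{2}$ ($b{\left(u \right)} = 4 + u \left(u + u\right) = 4 + u 2 u = 4 + 2 u^{2}$)
$\frac{-11975 + d{\left(S \right)}}{b{\left(94 \right)} - 21022} = \frac{-11975 + \frac{2}{-125 + 2 \cdot 128^{2}}}{\left(4 + 2 \cdot 94^{2}\right) - 21022} = \frac{-11975 + \frac{2}{-125 + 2 \cdot 16384}}{\left(4 + 2 \cdot 8836\right) - 21022} = \frac{-11975 + \frac{2}{-125 + 32768}}{\left(4 + 17672\right) - 21022} = \frac{-11975 + \frac{2}{32643}}{17676 - 21022} = \frac{-11975 + 2 \cdot \frac{1}{32643}}{-3346} = \left(-11975 + \frac{2}{32643}\right) \left(- \frac{1}{3346}\right) = \left(- \frac{390899923}{32643}\right) \left(- \frac{1}{3346}\right) = \frac{390899923}{109223478}$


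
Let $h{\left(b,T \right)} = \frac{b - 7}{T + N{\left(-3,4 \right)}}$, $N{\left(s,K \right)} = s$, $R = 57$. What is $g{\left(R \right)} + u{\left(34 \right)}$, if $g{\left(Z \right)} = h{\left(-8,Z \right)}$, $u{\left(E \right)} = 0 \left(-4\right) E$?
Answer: $- \frac{5}{18} \approx -0.27778$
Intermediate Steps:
$u{\left(E \right)} = 0$ ($u{\left(E \right)} = 0 E = 0$)
$h{\left(b,T \right)} = \frac{-7 + b}{-3 + T}$ ($h{\left(b,T \right)} = \frac{b - 7}{T - 3} = \frac{-7 + b}{-3 + T}$)
$g{\left(Z \right)} = - \frac{15}{-3 + Z}$ ($g{\left(Z \right)} = \frac{-7 - 8}{-3 + Z} = \frac{1}{-3 + Z} \left(-15\right) = - \frac{15}{-3 + Z}$)
$g{\left(R \right)} + u{\left(34 \right)} = - \frac{15}{-3 + 57} + 0 = - \frac{15}{54} + 0 = \left(-15\right) \frac{1}{54} + 0 = - \frac{5}{18} + 0 = - \frac{5}{18}$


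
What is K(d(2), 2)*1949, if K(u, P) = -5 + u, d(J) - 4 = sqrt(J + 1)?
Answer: -1949 + 1949*sqrt(3) ≈ 1426.8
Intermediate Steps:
d(J) = 4 + sqrt(1 + J) (d(J) = 4 + sqrt(J + 1) = 4 + sqrt(1 + J))
K(d(2), 2)*1949 = (-5 + (4 + sqrt(1 + 2)))*1949 = (-5 + (4 + sqrt(3)))*1949 = (-1 + sqrt(3))*1949 = -1949 + 1949*sqrt(3)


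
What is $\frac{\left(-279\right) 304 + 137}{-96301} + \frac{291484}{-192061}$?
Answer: $- \frac{11806667265}{18495666361} \approx -0.63835$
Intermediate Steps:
$\frac{\left(-279\right) 304 + 137}{-96301} + \frac{291484}{-192061} = \left(-84816 + 137\right) \left(- \frac{1}{96301}\right) + 291484 \left(- \frac{1}{192061}\right) = \left(-84679\right) \left(- \frac{1}{96301}\right) - \frac{291484}{192061} = \frac{84679}{96301} - \frac{291484}{192061} = - \frac{11806667265}{18495666361}$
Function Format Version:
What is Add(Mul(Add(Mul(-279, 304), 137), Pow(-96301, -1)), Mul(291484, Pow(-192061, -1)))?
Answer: Rational(-11806667265, 18495666361) ≈ -0.63835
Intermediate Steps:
Add(Mul(Add(Mul(-279, 304), 137), Pow(-96301, -1)), Mul(291484, Pow(-192061, -1))) = Add(Mul(Add(-84816, 137), Rational(-1, 96301)), Mul(291484, Rational(-1, 192061))) = Add(Mul(-84679, Rational(-1, 96301)), Rational(-291484, 192061)) = Add(Rational(84679, 96301), Rational(-291484, 192061)) = Rational(-11806667265, 18495666361)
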